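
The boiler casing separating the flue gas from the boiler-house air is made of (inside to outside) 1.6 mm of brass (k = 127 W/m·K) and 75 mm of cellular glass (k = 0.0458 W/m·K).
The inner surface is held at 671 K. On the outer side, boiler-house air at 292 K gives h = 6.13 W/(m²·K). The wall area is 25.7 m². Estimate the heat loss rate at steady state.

Q ≈ 5410 W

Series thermal resistances:
R_brass = L/(kA) = 0.0016/(127×25.7) = 4.902×10^-7 K/W
R_cellular glass = L/(kA) = 0.075/(0.0458×25.7) = 0.06372 K/W
R_outer film = 1/(h_o·A) = 1/(6.13×25.7) = 0.006348 K/W
R_total = 0.07007 K/W
Q = ΔT / R_total = 379 / 0.07007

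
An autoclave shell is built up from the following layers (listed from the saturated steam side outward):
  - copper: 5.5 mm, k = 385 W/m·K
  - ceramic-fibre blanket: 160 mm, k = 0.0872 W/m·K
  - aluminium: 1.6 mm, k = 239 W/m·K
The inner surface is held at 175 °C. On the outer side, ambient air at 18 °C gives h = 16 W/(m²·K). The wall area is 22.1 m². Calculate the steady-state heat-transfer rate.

Thermal resistances in series:
R_copper = L/(kA) = 0.0055/(385×22.1) = 6.464×10^-7 K/W
R_ceramic-fibre blanket = L/(kA) = 0.16/(0.0872×22.1) = 0.08303 K/W
R_aluminium = L/(kA) = 0.0016/(239×22.1) = 3.029×10^-7 K/W
R_outer film = 1/(h_o·A) = 1/(16×22.1) = 0.002828 K/W
R_total = 0.08585 K/W
Q = ΔT / R_total = 157 / 0.08585

Q ≈ 1830 W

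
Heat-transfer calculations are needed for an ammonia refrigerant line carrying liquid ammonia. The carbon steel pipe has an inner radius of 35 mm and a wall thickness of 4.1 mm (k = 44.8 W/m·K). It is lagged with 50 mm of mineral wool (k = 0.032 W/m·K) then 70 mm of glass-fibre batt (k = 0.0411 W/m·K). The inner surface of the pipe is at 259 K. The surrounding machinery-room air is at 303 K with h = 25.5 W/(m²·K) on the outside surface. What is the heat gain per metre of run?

q′ ≈ 6.9 W/m

Per-layer cylindrical resistances, series-summed:
R_carbon steel pipe wall = ln(39.1/35)/(2π×44.8×1) = 3.935×10^-4 K/W
R_mineral wool = ln(89.1/39.1)/(2π×0.032×1) = 4.096 K/W
R_glass-fibre batt = ln(159.1/89.1)/(2π×0.0411×1) = 2.245 K/W
R_outer film = 1/(h_o·2πr_oL) = 1/(25.5×2π×0.1591×1) = 0.03923 K/W
R_total = 6.381 K/W
Q = ΔT/R_total = 44/6.381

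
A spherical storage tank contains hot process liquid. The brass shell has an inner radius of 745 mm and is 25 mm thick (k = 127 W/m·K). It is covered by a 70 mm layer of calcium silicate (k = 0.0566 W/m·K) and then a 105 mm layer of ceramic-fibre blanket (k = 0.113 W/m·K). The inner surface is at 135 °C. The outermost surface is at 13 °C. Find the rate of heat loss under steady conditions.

For a spherical shell R = (1/r₁ − 1/r₂)/(4πk); film R = 1/(h·4πr²). In series:
R_brass shell = (1/0.745 − 1/0.77)/(4π×127) = 2.731×10^-5 K/W
R_calcium silicate = (1/0.77 − 1/0.84)/(4π×0.0566) = 0.1522 K/W
R_ceramic-fibre blanket = (1/0.84 − 1/0.945)/(4π×0.113) = 0.09315 K/W
R_total = 0.2453 K/W
Q = ΔT/R_total = 122/0.2453

Q ≈ 497 W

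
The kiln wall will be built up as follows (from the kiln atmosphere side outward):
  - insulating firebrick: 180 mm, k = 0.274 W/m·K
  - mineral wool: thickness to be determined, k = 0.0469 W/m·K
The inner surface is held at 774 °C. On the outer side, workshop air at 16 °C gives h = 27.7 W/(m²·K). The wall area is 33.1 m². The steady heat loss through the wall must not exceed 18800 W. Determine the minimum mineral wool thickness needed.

L ≈ 30.1 mm

Model the wall as resistances in series:
R_insulating firebrick = L/(kA) = 0.18/(0.274×33.1) = 0.01985 K/W
R_outer film = 1/(h_o·A) = 1/(27.7×33.1) = 0.001091 K/W
Sum of the known resistances R_other = 0.02094 K/W
Required total resistance R_tot = ΔT/Q_allow = 758/18800 = 0.04032 K/W
R_mineral wool = R_tot − R_other = 0.01938 K/W
L = R·k·A = 0.01938×0.0469×33.1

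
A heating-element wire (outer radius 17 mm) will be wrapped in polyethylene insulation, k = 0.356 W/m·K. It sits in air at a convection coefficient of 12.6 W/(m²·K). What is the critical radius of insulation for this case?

r_cr ≈ 28.3 mm

For a cylinder r_cr = k/h = 0.356/12.6
r_cr = 28.3 mm; since the bare radius (17 mm) is below r_cr, adding a thin layer of insulation will *increase* heat loss.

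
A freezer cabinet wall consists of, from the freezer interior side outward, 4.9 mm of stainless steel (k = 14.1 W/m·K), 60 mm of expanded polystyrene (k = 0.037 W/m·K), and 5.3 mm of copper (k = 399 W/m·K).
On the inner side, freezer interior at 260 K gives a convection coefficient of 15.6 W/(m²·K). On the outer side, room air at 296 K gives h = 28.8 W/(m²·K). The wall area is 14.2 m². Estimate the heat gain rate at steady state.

Model the wall as resistances in series:
R_inner film = 1/(h_i·A) = 1/(15.6×14.2) = 0.004514 K/W
R_stainless steel = L/(kA) = 0.0049/(14.1×14.2) = 2.447×10^-5 K/W
R_expanded polystyrene = L/(kA) = 0.06/(0.037×14.2) = 0.1142 K/W
R_copper = L/(kA) = 0.0053/(399×14.2) = 9.354×10^-7 K/W
R_outer film = 1/(h_o·A) = 1/(28.8×14.2) = 0.002445 K/W
R_total = 0.1212 K/W
Q = ΔT / R_total = 36 / 0.1212

Q ≈ 297 W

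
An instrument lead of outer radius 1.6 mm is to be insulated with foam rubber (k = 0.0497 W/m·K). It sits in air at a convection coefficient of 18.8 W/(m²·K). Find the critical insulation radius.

For a cylinder r_cr = k/h = 0.0497/18.8
r_cr = 2.64 mm; since the bare radius (1.6 mm) is below r_cr, adding a thin layer of insulation will *increase* heat loss.

r_cr ≈ 2.64 mm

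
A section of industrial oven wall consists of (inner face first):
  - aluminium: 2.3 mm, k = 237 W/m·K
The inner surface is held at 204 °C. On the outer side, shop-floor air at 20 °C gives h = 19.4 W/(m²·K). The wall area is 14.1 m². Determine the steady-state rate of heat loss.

Using the resistance-network approach (series):
R_aluminium = L/(kA) = 0.0023/(237×14.1) = 6.883×10^-7 K/W
R_outer film = 1/(h_o·A) = 1/(19.4×14.1) = 0.003656 K/W
R_total = 0.003656 K/W
Q = ΔT / R_total = 184 / 0.003656

Q ≈ 50300 W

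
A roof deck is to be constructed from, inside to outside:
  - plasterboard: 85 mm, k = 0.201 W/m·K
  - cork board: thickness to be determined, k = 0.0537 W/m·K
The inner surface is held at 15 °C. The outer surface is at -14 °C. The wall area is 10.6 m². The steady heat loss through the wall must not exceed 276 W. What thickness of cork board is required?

L ≈ 37.1 mm

Series thermal resistances:
R_plasterboard = L/(kA) = 0.085/(0.201×10.6) = 0.03989 K/W
Sum of the known resistances R_other = 0.03989 K/W
Required total resistance R_tot = ΔT/Q_allow = 29/276 = 0.1051 K/W
R_cork board = R_tot − R_other = 0.06518 K/W
L = R·k·A = 0.06518×0.0537×10.6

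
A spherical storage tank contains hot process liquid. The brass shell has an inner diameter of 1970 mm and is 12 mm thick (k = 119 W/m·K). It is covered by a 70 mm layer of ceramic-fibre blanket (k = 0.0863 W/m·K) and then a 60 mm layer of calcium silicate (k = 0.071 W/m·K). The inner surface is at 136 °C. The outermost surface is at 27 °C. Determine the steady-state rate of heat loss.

Each spherical layer contributes R = (1/r_i − 1/r_o)/(4πk):
R_brass shell = (1/0.985 − 1/0.997)/(4π×119) = 8.171×10^-6 K/W
R_ceramic-fibre blanket = (1/0.997 − 1/1.067)/(4π×0.0863) = 0.06068 K/W
R_calcium silicate = (1/1.067 − 1/1.127)/(4π×0.071) = 0.05592 K/W
R_total = 0.1166 K/W
Q = ΔT/R_total = 109/0.1166

Q ≈ 935 W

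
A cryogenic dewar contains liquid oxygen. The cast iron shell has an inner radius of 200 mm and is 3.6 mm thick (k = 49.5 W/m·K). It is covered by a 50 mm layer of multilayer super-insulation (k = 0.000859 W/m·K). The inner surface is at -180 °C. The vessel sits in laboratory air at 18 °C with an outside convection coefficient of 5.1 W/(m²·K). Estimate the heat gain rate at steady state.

Spherical conduction: R = (1/r_in − 1/r_out)/(4πk) per layer; series-sum.
R_cast iron shell = (1/0.2 − 1/0.2036)/(4π×49.5) = 1.421×10^-4 K/W
R_multilayer super-insulation = (1/0.2036 − 1/0.2536)/(4π×0.000859) = 89.71 K/W
R_outer film = 1/(h·4πr_o²) = 1/(5.1×4π×0.2536²) = 0.2426 K/W
R_total = 89.95 K/W
Q = ΔT/R_total = 198/89.95

Q ≈ 2.2 W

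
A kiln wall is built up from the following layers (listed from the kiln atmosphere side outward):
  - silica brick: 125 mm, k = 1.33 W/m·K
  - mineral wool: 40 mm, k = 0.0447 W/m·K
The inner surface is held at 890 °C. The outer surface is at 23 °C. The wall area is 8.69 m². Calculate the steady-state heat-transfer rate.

Thermal resistances in series:
R_silica brick = L/(kA) = 0.125/(1.33×8.69) = 0.01082 K/W
R_mineral wool = L/(kA) = 0.04/(0.0447×8.69) = 0.103 K/W
R_total = 0.1138 K/W
Q = ΔT / R_total = 867 / 0.1138

Q ≈ 7620 W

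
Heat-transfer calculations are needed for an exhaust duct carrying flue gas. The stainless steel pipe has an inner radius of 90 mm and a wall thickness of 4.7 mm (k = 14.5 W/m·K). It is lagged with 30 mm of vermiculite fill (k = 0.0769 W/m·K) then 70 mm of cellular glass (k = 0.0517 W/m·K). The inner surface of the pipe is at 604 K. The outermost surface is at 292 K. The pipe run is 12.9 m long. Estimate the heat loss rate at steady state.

Q ≈ 2070 W

For a radial system each layer contributes R = ln(r_out/r_in)/(2πkL); films add R = 1/(hA).
R_stainless steel pipe wall = ln(94.7/90)/(2π×14.5×12.9) = 4.331×10^-5 K/W
R_vermiculite fill = ln(124.7/94.7)/(2π×0.0769×12.9) = 0.04415 K/W
R_cellular glass = ln(194.7/124.7)/(2π×0.0517×12.9) = 0.1063 K/W
R_total = 0.1505 K/W
Q = ΔT/R_total = 312/0.1505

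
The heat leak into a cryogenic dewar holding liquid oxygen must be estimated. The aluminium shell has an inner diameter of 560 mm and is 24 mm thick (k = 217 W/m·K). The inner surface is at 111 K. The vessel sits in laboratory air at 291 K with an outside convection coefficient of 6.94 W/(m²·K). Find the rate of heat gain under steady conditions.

Spherical conduction: R = (1/r_in − 1/r_out)/(4πk) per layer; series-sum.
R_aluminium shell = (1/0.28 − 1/0.304)/(4π×217) = 1.034×10^-4 K/W
R_outer film = 1/(h·4πr_o²) = 1/(6.94×4π×0.304²) = 0.1241 K/W
R_total = 0.1242 K/W
Q = ΔT/R_total = 180/0.1242

Q ≈ 1450 W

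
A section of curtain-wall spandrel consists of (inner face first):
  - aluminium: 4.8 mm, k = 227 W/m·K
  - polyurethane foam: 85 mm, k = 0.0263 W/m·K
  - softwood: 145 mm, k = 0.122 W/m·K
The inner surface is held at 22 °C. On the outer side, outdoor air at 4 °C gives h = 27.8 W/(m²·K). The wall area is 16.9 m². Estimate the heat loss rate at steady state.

Treating each layer as a thermal resistance in series:
R_aluminium = L/(kA) = 0.0048/(227×16.9) = 1.251×10^-6 K/W
R_polyurethane foam = L/(kA) = 0.085/(0.0263×16.9) = 0.1912 K/W
R_softwood = L/(kA) = 0.145/(0.122×16.9) = 0.07033 K/W
R_outer film = 1/(h_o·A) = 1/(27.8×16.9) = 0.002128 K/W
R_total = 0.2637 K/W
Q = ΔT / R_total = 18 / 0.2637

Q ≈ 68.3 W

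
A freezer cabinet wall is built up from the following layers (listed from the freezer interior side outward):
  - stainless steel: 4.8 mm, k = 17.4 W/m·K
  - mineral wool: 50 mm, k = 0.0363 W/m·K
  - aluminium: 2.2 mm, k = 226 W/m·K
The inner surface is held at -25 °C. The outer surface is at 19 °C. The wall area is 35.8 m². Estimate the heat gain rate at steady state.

Q ≈ 1140 W

Series thermal resistances:
R_stainless steel = L/(kA) = 0.0048/(17.4×35.8) = 7.706×10^-6 K/W
R_mineral wool = L/(kA) = 0.05/(0.0363×35.8) = 0.03848 K/W
R_aluminium = L/(kA) = 0.0022/(226×35.8) = 2.719×10^-7 K/W
R_total = 0.03848 K/W
Q = ΔT / R_total = 44 / 0.03848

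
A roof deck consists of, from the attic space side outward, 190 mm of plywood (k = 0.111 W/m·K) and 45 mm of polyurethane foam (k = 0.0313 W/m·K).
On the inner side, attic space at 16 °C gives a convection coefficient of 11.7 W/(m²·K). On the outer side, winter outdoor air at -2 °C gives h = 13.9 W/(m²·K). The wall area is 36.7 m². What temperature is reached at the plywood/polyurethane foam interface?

T ≈ 6.22 °C

Series thermal resistances:
R_inner film = 1/(h_i·A) = 1/(11.7×36.7) = 0.002329 K/W
R_plywood = L/(kA) = 0.19/(0.111×36.7) = 0.04664 K/W
R_polyurethane foam = L/(kA) = 0.045/(0.0313×36.7) = 0.03917 K/W
R_outer film = 1/(h_o·A) = 1/(13.9×36.7) = 0.00196 K/W
R_total = 0.0901 K/W;  Q = ΔT/R_total = 18/0.0901 = 199.8 W
T_interface = T_inner − Q·ΣR(inner→interface) = 16 − 200×0.04897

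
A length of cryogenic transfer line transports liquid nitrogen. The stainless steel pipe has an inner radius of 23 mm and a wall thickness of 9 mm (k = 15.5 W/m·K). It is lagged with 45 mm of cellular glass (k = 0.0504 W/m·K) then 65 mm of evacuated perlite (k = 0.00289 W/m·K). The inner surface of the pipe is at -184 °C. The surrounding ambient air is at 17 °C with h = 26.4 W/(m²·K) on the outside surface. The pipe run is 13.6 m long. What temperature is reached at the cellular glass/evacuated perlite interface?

T ≈ -169 °C

For a radial system each layer contributes R = ln(r_out/r_in)/(2πkL); films add R = 1/(hA).
R_stainless steel pipe wall = ln(32/23)/(2π×15.5×13.6) = 2.493×10^-4 K/W
R_cellular glass = ln(77/32)/(2π×0.0504×13.6) = 0.2039 K/W
R_evacuated perlite = ln(142/77)/(2π×0.00289×13.6) = 2.478 K/W
R_outer film = 1/(h_o·2πr_oL) = 1/(26.4×2π×0.142×13.6) = 0.003122 K/W
R_total = 2.686 K/W
Q = ΔT/R_total = 201/2.686
Q = 74.8 W
T_interface = T_inner + Q·ΣR(inner→interface) = -184 + 74.8×0.2041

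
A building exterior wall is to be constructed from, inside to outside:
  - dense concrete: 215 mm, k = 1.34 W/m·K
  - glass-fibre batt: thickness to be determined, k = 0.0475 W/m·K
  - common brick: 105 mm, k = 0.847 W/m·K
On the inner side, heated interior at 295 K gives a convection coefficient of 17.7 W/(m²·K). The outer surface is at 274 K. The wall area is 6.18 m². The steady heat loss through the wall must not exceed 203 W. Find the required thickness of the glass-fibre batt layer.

Treating each layer as a thermal resistance in series:
R_inner film = 1/(h_i·A) = 1/(17.7×6.18) = 0.009142 K/W
R_dense concrete = L/(kA) = 0.215/(1.34×6.18) = 0.02596 K/W
R_common brick = L/(kA) = 0.105/(0.847×6.18) = 0.02006 K/W
Sum of the known resistances R_other = 0.05516 K/W
Required total resistance R_tot = ΔT/Q_allow = 21/203 = 0.1034 K/W
R_glass-fibre batt = R_tot − R_other = 0.04828 K/W
L = R·k·A = 0.04828×0.0475×6.18

L ≈ 14.2 mm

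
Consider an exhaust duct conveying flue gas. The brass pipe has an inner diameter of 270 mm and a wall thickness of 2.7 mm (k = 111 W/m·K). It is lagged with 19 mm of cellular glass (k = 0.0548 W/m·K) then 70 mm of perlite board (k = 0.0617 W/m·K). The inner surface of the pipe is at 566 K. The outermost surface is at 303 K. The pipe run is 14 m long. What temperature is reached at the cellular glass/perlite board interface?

Radial resistances (cylindrical: R_cond = ln(r_o/r_i)/(2πkL), R_conv = 1/(h·2πrL)):
R_brass pipe wall = ln(137.7/135)/(2π×111×14) = 2.028×10^-6 K/W
R_cellular glass = ln(156.7/137.7)/(2π×0.0548×14) = 0.02681 K/W
R_perlite board = ln(226.7/156.7)/(2π×0.0617×14) = 0.06804 K/W
R_total = 0.09486 K/W
Q = ΔT/R_total = 263/0.09486
Q = 2770 W
T_interface = T_inner − Q·ΣR(inner→interface) = 566 − 2770×0.02682

T ≈ 492 K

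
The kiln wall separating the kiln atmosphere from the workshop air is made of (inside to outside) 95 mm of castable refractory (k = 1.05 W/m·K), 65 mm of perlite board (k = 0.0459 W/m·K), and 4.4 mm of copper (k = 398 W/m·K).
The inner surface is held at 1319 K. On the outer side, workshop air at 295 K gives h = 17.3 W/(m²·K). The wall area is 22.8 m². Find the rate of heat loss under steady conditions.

Q ≈ 14900 W

Using the resistance-network approach (series):
R_castable refractory = L/(kA) = 0.095/(1.05×22.8) = 0.003968 K/W
R_perlite board = L/(kA) = 0.065/(0.0459×22.8) = 0.06211 K/W
R_copper = L/(kA) = 0.0044/(398×22.8) = 4.849×10^-7 K/W
R_outer film = 1/(h_o·A) = 1/(17.3×22.8) = 0.002535 K/W
R_total = 0.06861 K/W
Q = ΔT / R_total = 1024 / 0.06861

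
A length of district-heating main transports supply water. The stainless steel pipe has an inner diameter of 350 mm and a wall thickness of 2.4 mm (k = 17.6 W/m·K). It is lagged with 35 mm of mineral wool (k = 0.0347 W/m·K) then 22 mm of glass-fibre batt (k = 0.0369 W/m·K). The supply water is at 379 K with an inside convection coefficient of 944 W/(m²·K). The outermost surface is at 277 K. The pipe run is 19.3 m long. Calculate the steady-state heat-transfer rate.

Treating each annulus and film as a series resistance:
R_inner film = 1/(h_i·2πr₁L) = 1/(944×2π×0.175×19.3) = 4.992×10^-5 K/W
R_stainless steel pipe wall = ln(177.4/175)/(2π×17.6×19.3) = 6.382×10^-6 K/W
R_mineral wool = ln(212.4/177.4)/(2π×0.0347×19.3) = 0.04279 K/W
R_glass-fibre batt = ln(234.4/212.4)/(2π×0.0369×19.3) = 0.02203 K/W
R_total = 0.06487 K/W
Q = ΔT/R_total = 102/0.06487

Q ≈ 1570 W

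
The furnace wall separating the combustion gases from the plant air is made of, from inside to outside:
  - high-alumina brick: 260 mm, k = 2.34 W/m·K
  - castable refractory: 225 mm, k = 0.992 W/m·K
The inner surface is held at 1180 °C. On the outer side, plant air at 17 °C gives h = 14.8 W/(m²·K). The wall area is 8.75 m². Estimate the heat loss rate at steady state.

Q ≈ 25100 W

Using the resistance-network approach (series):
R_high-alumina brick = L/(kA) = 0.26/(2.34×8.75) = 0.0127 K/W
R_castable refractory = L/(kA) = 0.225/(0.992×8.75) = 0.02592 K/W
R_outer film = 1/(h_o·A) = 1/(14.8×8.75) = 0.007722 K/W
R_total = 0.04634 K/W
Q = ΔT / R_total = 1163 / 0.04634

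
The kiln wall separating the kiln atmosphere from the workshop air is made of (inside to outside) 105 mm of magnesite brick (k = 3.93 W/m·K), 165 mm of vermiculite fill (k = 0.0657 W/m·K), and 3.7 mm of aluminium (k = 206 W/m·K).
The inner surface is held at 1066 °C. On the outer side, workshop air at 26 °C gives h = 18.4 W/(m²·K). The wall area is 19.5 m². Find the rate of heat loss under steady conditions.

Model the wall as resistances in series:
R_magnesite brick = L/(kA) = 0.105/(3.93×19.5) = 0.00137 K/W
R_vermiculite fill = L/(kA) = 0.165/(0.0657×19.5) = 0.1288 K/W
R_aluminium = L/(kA) = 0.0037/(206×19.5) = 9.211×10^-7 K/W
R_outer film = 1/(h_o·A) = 1/(18.4×19.5) = 0.002787 K/W
R_total = 0.1329 K/W
Q = ΔT / R_total = 1040 / 0.1329

Q ≈ 7820 W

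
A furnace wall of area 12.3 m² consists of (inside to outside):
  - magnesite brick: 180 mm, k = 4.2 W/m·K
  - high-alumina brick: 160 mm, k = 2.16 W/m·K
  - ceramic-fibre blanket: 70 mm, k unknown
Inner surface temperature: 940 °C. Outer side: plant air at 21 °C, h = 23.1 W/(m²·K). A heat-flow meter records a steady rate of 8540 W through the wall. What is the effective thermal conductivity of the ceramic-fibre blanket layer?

Treating each layer as a thermal resistance in series:
R_magnesite brick = L/(kA) = 0.18/(4.2×12.3) = 0.003484 K/W
R_high-alumina brick = L/(kA) = 0.16/(2.16×12.3) = 0.006022 K/W
R_outer film = 1/(h_o·A) = 1/(23.1×12.3) = 0.00352 K/W
Sum of known resistances R_other = 0.01303 K/W
Total R = ΔT/Q = 919/8540 = 0.1076 K/W
R_ceramic-fibre blanket = R_total − R_other = 0.09459 K/W
k = L/(R·A) = 0.07/(0.09459×12.3)

k ≈ 0.0602 W/(m·K)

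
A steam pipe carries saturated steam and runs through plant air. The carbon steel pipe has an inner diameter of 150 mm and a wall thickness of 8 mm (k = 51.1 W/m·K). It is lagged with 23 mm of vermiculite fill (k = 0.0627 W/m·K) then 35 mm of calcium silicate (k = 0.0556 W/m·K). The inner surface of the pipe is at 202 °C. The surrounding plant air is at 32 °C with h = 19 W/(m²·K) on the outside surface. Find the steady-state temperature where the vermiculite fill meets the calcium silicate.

T ≈ 131 °C

Radial resistances (cylindrical: R_cond = ln(r_o/r_i)/(2πkL), R_conv = 1/(h·2πrL)):
R_carbon steel pipe wall = ln(83/75)/(2π×51.1×1) = 3.157×10^-4 K/W
R_vermiculite fill = ln(106/83)/(2π×0.0627×1) = 0.6209 K/W
R_calcium silicate = ln(141/106)/(2π×0.0556×1) = 0.8167 K/W
R_outer film = 1/(h_o·2πr_oL) = 1/(19×2π×0.141×1) = 0.05941 K/W
R_total = 1.497 K/W
Q = ΔT/R_total = 170/1.497
Q = 114 W/m
T_interface = T_inner − Q·ΣR(inner→interface) = 202 − 114×0.6212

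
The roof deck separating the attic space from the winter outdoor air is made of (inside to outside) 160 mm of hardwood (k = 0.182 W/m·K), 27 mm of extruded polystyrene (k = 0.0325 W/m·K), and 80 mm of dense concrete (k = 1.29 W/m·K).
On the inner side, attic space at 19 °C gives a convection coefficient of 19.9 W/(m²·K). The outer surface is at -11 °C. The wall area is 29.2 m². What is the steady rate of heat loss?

Q ≈ 481 W

Thermal resistances in series:
R_inner film = 1/(h_i·A) = 1/(19.9×29.2) = 0.001721 K/W
R_hardwood = L/(kA) = 0.16/(0.182×29.2) = 0.03011 K/W
R_extruded polystyrene = L/(kA) = 0.027/(0.0325×29.2) = 0.02845 K/W
R_dense concrete = L/(kA) = 0.08/(1.29×29.2) = 0.002124 K/W
R_total = 0.0624 K/W
Q = ΔT / R_total = 30 / 0.0624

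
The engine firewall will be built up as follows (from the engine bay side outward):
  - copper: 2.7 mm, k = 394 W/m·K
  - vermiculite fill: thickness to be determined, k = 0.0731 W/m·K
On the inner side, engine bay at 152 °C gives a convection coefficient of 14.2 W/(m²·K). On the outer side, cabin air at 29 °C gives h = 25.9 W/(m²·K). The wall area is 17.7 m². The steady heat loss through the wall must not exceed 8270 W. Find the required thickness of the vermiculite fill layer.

Series thermal resistances:
R_inner film = 1/(h_i·A) = 1/(14.2×17.7) = 0.003979 K/W
R_copper = L/(kA) = 0.0027/(394×17.7) = 3.872×10^-7 K/W
R_outer film = 1/(h_o·A) = 1/(25.9×17.7) = 0.002181 K/W
Sum of the known resistances R_other = 0.00616 K/W
Required total resistance R_tot = ΔT/Q_allow = 123/8270 = 0.01487 K/W
R_vermiculite fill = R_tot − R_other = 0.008713 K/W
L = R·k·A = 0.008713×0.0731×17.7

L ≈ 11.3 mm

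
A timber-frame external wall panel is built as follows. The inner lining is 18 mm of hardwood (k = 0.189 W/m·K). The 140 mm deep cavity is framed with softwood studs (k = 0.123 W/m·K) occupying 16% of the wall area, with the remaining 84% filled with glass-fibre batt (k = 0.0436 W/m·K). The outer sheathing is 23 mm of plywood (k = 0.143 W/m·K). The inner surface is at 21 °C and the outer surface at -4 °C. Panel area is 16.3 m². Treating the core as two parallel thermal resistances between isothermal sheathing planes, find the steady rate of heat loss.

Sheathing layers in series; stud and cavity paths in parallel between them.
R_inner = 0.018/(0.189×16.3) = 0.005843 K/W
R_stud  = 0.14/(0.123×0.16×16.3) = 0.4364 K/W
R_cav   = 0.14/(0.0436×0.84×16.3) = 0.2345 K/W
1/R_core = 1/R_stud + 1/R_cav → R_core = 0.1525 K/W
R_outer = 0.023/(0.143×16.3) = 0.009867 K/W
R_total = 0.1683 K/W
Q = ΔT/R_total = 25/0.1683

Q ≈ 149 W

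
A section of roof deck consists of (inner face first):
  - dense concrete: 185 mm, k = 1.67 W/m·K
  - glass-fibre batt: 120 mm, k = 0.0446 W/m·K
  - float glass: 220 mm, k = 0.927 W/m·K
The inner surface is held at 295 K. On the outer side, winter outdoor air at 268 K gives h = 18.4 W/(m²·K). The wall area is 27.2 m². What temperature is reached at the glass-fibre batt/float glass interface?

T ≈ 271 K

Model the wall as resistances in series:
R_dense concrete = L/(kA) = 0.185/(1.67×27.2) = 0.004073 K/W
R_glass-fibre batt = L/(kA) = 0.12/(0.0446×27.2) = 0.09892 K/W
R_float glass = L/(kA) = 0.22/(0.927×27.2) = 0.008725 K/W
R_outer film = 1/(h_o·A) = 1/(18.4×27.2) = 0.001998 K/W
R_total = 0.1137 K/W;  Q = ΔT/R_total = 27/0.1137 = 237.4 W
T_interface = T_inner − Q·ΣR(inner→interface) = 295 − 237×0.103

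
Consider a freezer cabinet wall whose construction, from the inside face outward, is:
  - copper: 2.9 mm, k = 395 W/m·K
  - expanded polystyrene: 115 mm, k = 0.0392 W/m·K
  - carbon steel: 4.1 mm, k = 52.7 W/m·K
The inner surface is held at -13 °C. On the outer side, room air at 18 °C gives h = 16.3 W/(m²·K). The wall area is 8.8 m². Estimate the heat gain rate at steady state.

Series thermal resistances:
R_copper = L/(kA) = 0.0029/(395×8.8) = 8.343×10^-7 K/W
R_expanded polystyrene = L/(kA) = 0.115/(0.0392×8.8) = 0.3334 K/W
R_carbon steel = L/(kA) = 0.0041/(52.7×8.8) = 8.841×10^-6 K/W
R_outer film = 1/(h_o·A) = 1/(16.3×8.8) = 0.006972 K/W
R_total = 0.3404 K/W
Q = ΔT / R_total = 31 / 0.3404

Q ≈ 91.1 W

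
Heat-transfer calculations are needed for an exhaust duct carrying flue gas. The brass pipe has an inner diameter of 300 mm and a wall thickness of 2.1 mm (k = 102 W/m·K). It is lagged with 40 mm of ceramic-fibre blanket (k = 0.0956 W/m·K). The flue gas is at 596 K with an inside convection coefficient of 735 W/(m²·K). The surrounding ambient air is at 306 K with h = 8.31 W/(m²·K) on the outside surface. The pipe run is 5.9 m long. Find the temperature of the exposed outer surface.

Radial resistances (cylindrical: R_cond = ln(r_o/r_i)/(2πkL), R_conv = 1/(h·2πrL)):
R_inner film = 1/(h_i·2πr₁L) = 1/(735×2π×0.15×5.9) = 2.447×10^-4 K/W
R_brass pipe wall = ln(152.1/150)/(2π×102×5.9) = 3.677×10^-6 K/W
R_ceramic-fibre blanket = ln(192.1/152.1)/(2π×0.0956×5.9) = 0.06588 K/W
R_outer film = 1/(h_o·2πr_oL) = 1/(8.31×2π×0.1921×5.9) = 0.0169 K/W
R_total = 0.08303 K/W
Q = ΔT/R_total = 290/0.08303
Q = 3490 W
T_interface = T_inner − Q·ΣR(inner→interface) = 596 − 3490×0.06613

T ≈ 365 K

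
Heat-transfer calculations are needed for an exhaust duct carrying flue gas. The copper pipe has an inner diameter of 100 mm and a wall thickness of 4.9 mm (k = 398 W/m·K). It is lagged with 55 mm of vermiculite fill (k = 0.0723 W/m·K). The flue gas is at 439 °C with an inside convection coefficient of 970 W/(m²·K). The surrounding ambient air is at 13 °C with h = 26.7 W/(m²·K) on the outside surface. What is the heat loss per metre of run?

Radial resistances (cylindrical: R_cond = ln(r_o/r_i)/(2πkL), R_conv = 1/(h·2πrL)):
R_inner film = 1/(h_i·2πr₁L) = 1/(970×2π×0.05×1) = 0.003282 K/W
R_copper pipe wall = ln(54.9/50)/(2π×398×1) = 3.739×10^-5 K/W
R_vermiculite fill = ln(109.9/54.9)/(2π×0.0723×1) = 1.528 K/W
R_outer film = 1/(h_o·2πr_oL) = 1/(26.7×2π×0.1099×1) = 0.05424 K/W
R_total = 1.585 K/W
Q = ΔT/R_total = 426/1.585

q′ ≈ 269 W/m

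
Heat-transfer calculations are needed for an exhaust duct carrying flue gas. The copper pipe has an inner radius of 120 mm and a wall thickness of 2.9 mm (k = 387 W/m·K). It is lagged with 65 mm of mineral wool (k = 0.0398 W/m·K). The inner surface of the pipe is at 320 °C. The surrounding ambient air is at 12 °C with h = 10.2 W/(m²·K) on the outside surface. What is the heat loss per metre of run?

q′ ≈ 173 W/m

Cylindrical conduction, so R = ln(r₂/r₁)/(2πkL) per layer, in series:
R_copper pipe wall = ln(122.9/120)/(2π×387×1) = 9.82×10^-6 K/W
R_mineral wool = ln(187.9/122.9)/(2π×0.0398×1) = 1.698 K/W
R_outer film = 1/(h_o·2πr_oL) = 1/(10.2×2π×0.1879×1) = 0.08304 K/W
R_total = 1.781 K/W
Q = ΔT/R_total = 308/1.781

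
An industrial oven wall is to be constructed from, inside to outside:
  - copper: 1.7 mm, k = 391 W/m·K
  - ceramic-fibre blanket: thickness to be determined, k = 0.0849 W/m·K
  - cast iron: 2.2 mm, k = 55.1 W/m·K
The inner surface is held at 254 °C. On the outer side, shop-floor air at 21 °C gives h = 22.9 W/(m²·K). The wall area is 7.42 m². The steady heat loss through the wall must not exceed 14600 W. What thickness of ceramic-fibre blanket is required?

L ≈ 6.34 mm

Treating each layer as a thermal resistance in series:
R_copper = L/(kA) = 0.0017/(391×7.42) = 5.86×10^-7 K/W
R_cast iron = L/(kA) = 0.0022/(55.1×7.42) = 5.381×10^-6 K/W
R_outer film = 1/(h_o·A) = 1/(22.9×7.42) = 0.005885 K/W
Sum of the known resistances R_other = 0.005891 K/W
Required total resistance R_tot = ΔT/Q_allow = 233/14600 = 0.01596 K/W
R_ceramic-fibre blanket = R_tot − R_other = 0.01007 K/W
L = R·k·A = 0.01007×0.0849×7.42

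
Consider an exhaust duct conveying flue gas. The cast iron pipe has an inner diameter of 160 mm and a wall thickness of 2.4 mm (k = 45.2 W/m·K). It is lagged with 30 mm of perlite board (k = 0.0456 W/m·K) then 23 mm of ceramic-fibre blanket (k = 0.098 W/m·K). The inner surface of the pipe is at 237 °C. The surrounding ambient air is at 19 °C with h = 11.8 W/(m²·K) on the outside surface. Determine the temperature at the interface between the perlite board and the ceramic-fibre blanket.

T ≈ 78 °C

Radial resistances (cylindrical: R_cond = ln(r_o/r_i)/(2πkL), R_conv = 1/(h·2πrL)):
R_cast iron pipe wall = ln(82.4/80)/(2π×45.2×1) = 1.041×10^-4 K/W
R_perlite board = ln(112.4/82.4)/(2π×0.0456×1) = 1.084 K/W
R_ceramic-fibre blanket = ln(135.4/112.4)/(2π×0.098×1) = 0.3023 K/W
R_outer film = 1/(h_o·2πr_oL) = 1/(11.8×2π×0.1354×1) = 0.09961 K/W
R_total = 1.486 K/W
Q = ΔT/R_total = 218/1.486
Q = 147 W/m
T_interface = T_inner − Q·ΣR(inner→interface) = 237 − 147×1.084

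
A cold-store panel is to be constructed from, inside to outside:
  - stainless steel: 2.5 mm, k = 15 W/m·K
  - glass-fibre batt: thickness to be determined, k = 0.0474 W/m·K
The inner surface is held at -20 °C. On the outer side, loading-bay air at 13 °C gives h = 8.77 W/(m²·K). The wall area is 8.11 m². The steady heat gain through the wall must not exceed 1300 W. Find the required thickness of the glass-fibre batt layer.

Model the wall as resistances in series:
R_stainless steel = L/(kA) = 0.0025/(15×8.11) = 2.055×10^-5 K/W
R_outer film = 1/(h_o·A) = 1/(8.77×8.11) = 0.01406 K/W
Sum of the known resistances R_other = 0.01408 K/W
Required total resistance R_tot = ΔT/Q_allow = 33/1300 = 0.02538 K/W
R_glass-fibre batt = R_tot − R_other = 0.0113 K/W
L = R·k·A = 0.0113×0.0474×8.11

L ≈ 4.35 mm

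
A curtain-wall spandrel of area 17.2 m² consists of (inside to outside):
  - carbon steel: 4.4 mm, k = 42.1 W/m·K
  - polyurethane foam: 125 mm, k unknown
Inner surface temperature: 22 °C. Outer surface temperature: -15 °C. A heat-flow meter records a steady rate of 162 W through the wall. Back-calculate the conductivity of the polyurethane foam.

Model the wall as resistances in series:
R_carbon steel = L/(kA) = 0.0044/(42.1×17.2) = 6.076×10^-6 K/W
Sum of known resistances R_other = 6.076×10^-6 K/W
Total R = ΔT/Q = 37/162 = 0.2284 K/W
R_polyurethane foam = R_total − R_other = 0.2284 K/W
k = L/(R·A) = 0.125/(0.2284×17.2)

k ≈ 0.0318 W/(m·K)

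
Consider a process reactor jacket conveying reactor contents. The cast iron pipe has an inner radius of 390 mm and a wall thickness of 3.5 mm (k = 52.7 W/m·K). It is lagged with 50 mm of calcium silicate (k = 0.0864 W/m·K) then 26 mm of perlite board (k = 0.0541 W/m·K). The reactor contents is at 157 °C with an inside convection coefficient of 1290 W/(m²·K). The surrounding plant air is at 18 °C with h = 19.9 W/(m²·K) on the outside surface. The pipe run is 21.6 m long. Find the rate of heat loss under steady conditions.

Per-layer cylindrical resistances, series-summed:
R_inner film = 1/(h_i·2πr₁L) = 1/(1290×2π×0.39×21.6) = 1.465×10^-5 K/W
R_cast iron pipe wall = ln(393.5/390)/(2π×52.7×21.6) = 1.249×10^-6 K/W
R_calcium silicate = ln(443.5/393.5)/(2π×0.0864×21.6) = 0.0102 K/W
R_perlite board = ln(469.5/443.5)/(2π×0.0541×21.6) = 0.007759 K/W
R_outer film = 1/(h_o·2πr_oL) = 1/(19.9×2π×0.4695×21.6) = 7.886×10^-4 K/W
R_total = 0.01876 K/W
Q = ΔT/R_total = 139/0.01876

Q ≈ 7410 W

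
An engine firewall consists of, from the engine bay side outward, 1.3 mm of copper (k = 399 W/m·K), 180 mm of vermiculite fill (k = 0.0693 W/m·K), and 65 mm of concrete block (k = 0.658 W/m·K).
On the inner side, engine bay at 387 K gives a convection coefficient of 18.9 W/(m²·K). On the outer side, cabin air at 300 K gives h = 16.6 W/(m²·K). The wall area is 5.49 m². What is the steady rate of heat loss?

Series thermal resistances:
R_inner film = 1/(h_i·A) = 1/(18.9×5.49) = 0.009638 K/W
R_copper = L/(kA) = 0.0013/(399×5.49) = 5.935×10^-7 K/W
R_vermiculite fill = L/(kA) = 0.18/(0.0693×5.49) = 0.4731 K/W
R_concrete block = L/(kA) = 0.065/(0.658×5.49) = 0.01799 K/W
R_outer film = 1/(h_o·A) = 1/(16.6×5.49) = 0.01097 K/W
R_total = 0.5117 K/W
Q = ΔT / R_total = 87 / 0.5117

Q ≈ 170 W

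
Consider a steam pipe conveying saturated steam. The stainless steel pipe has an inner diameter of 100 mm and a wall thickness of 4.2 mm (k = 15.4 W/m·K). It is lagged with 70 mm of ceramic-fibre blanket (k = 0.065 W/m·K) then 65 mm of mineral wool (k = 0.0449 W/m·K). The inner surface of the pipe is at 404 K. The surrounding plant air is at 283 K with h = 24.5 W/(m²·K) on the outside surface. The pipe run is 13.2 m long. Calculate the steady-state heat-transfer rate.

Q ≈ 449 W

Per-layer cylindrical resistances, series-summed:
R_stainless steel pipe wall = ln(54.2/50)/(2π×15.4×13.2) = 6.315×10^-5 K/W
R_ceramic-fibre blanket = ln(124.2/54.2)/(2π×0.065×13.2) = 0.1538 K/W
R_mineral wool = ln(189.2/124.2)/(2π×0.0449×13.2) = 0.113 K/W
R_outer film = 1/(h_o·2πr_oL) = 1/(24.5×2π×0.1892×13.2) = 0.002601 K/W
R_total = 0.2695 K/W
Q = ΔT/R_total = 121/0.2695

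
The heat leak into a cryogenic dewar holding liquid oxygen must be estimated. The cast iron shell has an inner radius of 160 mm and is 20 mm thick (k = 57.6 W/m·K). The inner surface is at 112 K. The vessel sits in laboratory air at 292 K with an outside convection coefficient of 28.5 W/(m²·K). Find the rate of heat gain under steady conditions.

Q ≈ 2070 W

Each spherical layer contributes R = (1/r_i − 1/r_o)/(4πk):
R_cast iron shell = (1/0.16 − 1/0.18)/(4π×57.6) = 9.594×10^-4 K/W
R_outer film = 1/(h·4πr_o²) = 1/(28.5×4π×0.18²) = 0.08618 K/W
R_total = 0.08714 K/W
Q = ΔT/R_total = 180/0.08714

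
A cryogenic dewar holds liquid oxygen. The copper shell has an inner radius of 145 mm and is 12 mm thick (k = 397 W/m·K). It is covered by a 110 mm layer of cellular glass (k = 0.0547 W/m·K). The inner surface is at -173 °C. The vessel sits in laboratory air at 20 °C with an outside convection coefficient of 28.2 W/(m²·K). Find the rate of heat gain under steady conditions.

Q ≈ 50 W

Radial (spherical) resistances in series:
R_copper shell = (1/0.145 − 1/0.157)/(4π×397) = 1.057×10^-4 K/W
R_cellular glass = (1/0.157 − 1/0.267)/(4π×0.0547) = 3.818 K/W
R_outer film = 1/(h·4πr_o²) = 1/(28.2×4π×0.267²) = 0.03958 K/W
R_total = 3.857 K/W
Q = ΔT/R_total = 193/3.857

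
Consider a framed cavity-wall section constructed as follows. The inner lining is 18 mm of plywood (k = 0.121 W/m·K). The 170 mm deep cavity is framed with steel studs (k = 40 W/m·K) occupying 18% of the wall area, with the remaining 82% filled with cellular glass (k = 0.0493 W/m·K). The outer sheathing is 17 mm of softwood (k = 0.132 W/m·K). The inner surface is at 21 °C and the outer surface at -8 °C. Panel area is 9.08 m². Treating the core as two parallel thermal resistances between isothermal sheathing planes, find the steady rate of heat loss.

Sheathing layers in series; stud and cavity paths in parallel between them.
R_inner = 0.018/(0.121×9.08) = 0.01638 K/W
R_stud  = 0.17/(40×0.18×9.08) = 0.0026 K/W
R_cav   = 0.17/(0.0493×0.82×9.08) = 0.4631 K/W
1/R_core = 1/R_stud + 1/R_cav → R_core = 0.002586 K/W
R_outer = 0.017/(0.132×9.08) = 0.01418 K/W
R_total = 0.03315 K/W
Q = ΔT/R_total = 29/0.03315

Q ≈ 875 W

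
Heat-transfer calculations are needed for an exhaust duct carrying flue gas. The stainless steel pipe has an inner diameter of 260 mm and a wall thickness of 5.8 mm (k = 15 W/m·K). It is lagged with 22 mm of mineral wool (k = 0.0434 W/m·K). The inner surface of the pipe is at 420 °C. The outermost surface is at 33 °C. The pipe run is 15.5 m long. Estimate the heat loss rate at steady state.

Cylindrical conduction, so R = ln(r₂/r₁)/(2πkL) per layer, in series:
R_stainless steel pipe wall = ln(135.8/130)/(2π×15×15.5) = 2.988×10^-5 K/W
R_mineral wool = ln(157.8/135.8)/(2π×0.0434×15.5) = 0.03552 K/W
R_total = 0.03555 K/W
Q = ΔT/R_total = 387/0.03555

Q ≈ 10900 W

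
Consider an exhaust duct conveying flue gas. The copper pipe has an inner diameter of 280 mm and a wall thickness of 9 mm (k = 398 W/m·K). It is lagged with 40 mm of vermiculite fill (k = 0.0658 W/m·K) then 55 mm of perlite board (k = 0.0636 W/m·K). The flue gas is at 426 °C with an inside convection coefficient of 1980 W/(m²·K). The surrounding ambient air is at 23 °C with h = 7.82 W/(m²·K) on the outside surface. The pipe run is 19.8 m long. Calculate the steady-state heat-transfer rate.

Treating each annulus and film as a series resistance:
R_inner film = 1/(h_i·2πr₁L) = 1/(1980×2π×0.14×19.8) = 2.9×10^-5 K/W
R_copper pipe wall = ln(149/140)/(2π×398×19.8) = 1.258×10^-6 K/W
R_vermiculite fill = ln(189/149)/(2π×0.0658×19.8) = 0.02905 K/W
R_perlite board = ln(244/189)/(2π×0.0636×19.8) = 0.03228 K/W
R_outer film = 1/(h_o·2πr_oL) = 1/(7.82×2π×0.244×19.8) = 0.004213 K/W
R_total = 0.06557 K/W
Q = ΔT/R_total = 403/0.06557

Q ≈ 6150 W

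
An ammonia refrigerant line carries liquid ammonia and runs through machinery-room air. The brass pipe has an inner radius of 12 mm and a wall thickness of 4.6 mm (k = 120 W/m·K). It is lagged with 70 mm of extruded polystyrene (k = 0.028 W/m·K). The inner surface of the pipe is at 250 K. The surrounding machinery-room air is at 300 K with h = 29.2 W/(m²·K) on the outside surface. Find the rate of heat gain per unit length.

For a radial system each layer contributes R = ln(r_out/r_in)/(2πkL); films add R = 1/(hA).
R_brass pipe wall = ln(16.6/12)/(2π×120×1) = 4.304×10^-4 K/W
R_extruded polystyrene = ln(86.6/16.6)/(2π×0.028×1) = 9.39 K/W
R_outer film = 1/(h_o·2πr_oL) = 1/(29.2×2π×0.0866×1) = 0.06294 K/W
R_total = 9.453 K/W
Q = ΔT/R_total = 50/9.453

q′ ≈ 5.29 W/m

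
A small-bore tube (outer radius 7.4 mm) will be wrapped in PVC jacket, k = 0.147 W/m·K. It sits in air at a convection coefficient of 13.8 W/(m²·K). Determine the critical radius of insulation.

r_cr ≈ 10.7 mm

For a cylinder r_cr = k/h = 0.147/13.8
r_cr = 10.7 mm; since the bare radius (7.4 mm) is below r_cr, adding a thin layer of insulation will *increase* heat loss.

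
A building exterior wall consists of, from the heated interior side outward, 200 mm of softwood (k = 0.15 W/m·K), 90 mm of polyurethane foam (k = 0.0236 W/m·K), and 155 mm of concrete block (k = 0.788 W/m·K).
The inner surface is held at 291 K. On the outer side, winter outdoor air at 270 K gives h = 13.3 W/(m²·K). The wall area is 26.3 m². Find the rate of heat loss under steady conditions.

Treating each layer as a thermal resistance in series:
R_softwood = L/(kA) = 0.2/(0.15×26.3) = 0.0507 K/W
R_polyurethane foam = L/(kA) = 0.09/(0.0236×26.3) = 0.145 K/W
R_concrete block = L/(kA) = 0.155/(0.788×26.3) = 0.007479 K/W
R_outer film = 1/(h_o·A) = 1/(13.3×26.3) = 0.002859 K/W
R_total = 0.206 K/W
Q = ΔT / R_total = 21 / 0.206

Q ≈ 102 W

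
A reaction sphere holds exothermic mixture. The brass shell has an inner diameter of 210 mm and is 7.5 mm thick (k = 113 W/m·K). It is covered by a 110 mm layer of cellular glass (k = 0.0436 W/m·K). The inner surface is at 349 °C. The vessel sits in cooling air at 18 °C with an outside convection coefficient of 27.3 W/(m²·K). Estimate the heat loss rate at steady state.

Each spherical layer contributes R = (1/r_i − 1/r_o)/(4πk):
R_brass shell = (1/0.105 − 1/0.1125)/(4π×113) = 4.471×10^-4 K/W
R_cellular glass = (1/0.1125 − 1/0.2225)/(4π×0.0436) = 8.021 K/W
R_outer film = 1/(h·4πr_o²) = 1/(27.3×4π×0.2225²) = 0.05888 K/W
R_total = 8.08 K/W
Q = ΔT/R_total = 331/8.08

Q ≈ 41 W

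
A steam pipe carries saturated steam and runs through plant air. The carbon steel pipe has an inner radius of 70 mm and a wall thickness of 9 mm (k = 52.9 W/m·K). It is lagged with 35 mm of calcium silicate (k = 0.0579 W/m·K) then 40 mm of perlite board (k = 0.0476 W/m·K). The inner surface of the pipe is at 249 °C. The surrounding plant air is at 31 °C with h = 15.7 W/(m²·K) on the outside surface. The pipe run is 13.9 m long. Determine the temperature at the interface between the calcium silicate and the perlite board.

T ≈ 143 °C

Per-layer cylindrical resistances, series-summed:
R_carbon steel pipe wall = ln(79/70)/(2π×52.9×13.9) = 2.618×10^-5 K/W
R_calcium silicate = ln(114/79)/(2π×0.0579×13.9) = 0.07253 K/W
R_perlite board = ln(154/114)/(2π×0.0476×13.9) = 0.07235 K/W
R_outer film = 1/(h_o·2πr_oL) = 1/(15.7×2π×0.154×13.9) = 0.004736 K/W
R_total = 0.1496 K/W
Q = ΔT/R_total = 218/0.1496
Q = 1460 W
T_interface = T_inner − Q·ΣR(inner→interface) = 249 − 1460×0.07255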